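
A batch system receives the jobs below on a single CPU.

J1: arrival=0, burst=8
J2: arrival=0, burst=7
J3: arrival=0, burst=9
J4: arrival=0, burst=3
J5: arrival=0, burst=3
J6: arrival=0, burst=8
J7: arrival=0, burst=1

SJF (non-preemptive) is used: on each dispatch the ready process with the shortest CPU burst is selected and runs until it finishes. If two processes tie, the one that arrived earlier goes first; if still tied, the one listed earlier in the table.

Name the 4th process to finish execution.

Timeline: | J7 0-1 | J4 1-4 | J5 4-7 | J2 7-14 | J1 14-22 | J6 22-30 | J3 30-39 |
Completion: J1=22  J2=14  J3=39  J4=4  J5=7  J6=30  J7=1
Turnaround (C−A): J1=22  J2=14  J3=39  J4=4  J5=7  J6=30  J7=1
Finish order: J7 → J4 → J5 → J2 → J1 → J6 → J3

J2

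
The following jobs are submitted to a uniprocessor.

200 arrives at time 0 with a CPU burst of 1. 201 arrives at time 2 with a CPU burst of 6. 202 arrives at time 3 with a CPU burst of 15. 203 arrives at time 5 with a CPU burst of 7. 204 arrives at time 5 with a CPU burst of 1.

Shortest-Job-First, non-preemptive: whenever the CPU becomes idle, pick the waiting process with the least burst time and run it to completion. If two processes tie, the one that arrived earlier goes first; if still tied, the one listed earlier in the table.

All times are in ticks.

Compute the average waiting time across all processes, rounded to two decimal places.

Gantt: | 200 0-1 | idle 1-2 | 201 2-8 | 204 8-9 | 203 9-16 | 202 16-31 |
Completion: 200=1  201=8  202=31  203=16  204=9
Waiting times: 200=0, 201=0, 202=13, 203=4, 204=3
Average waiting = (0+0+13+4+3) / 5 = 20/5 = 4.00

4.00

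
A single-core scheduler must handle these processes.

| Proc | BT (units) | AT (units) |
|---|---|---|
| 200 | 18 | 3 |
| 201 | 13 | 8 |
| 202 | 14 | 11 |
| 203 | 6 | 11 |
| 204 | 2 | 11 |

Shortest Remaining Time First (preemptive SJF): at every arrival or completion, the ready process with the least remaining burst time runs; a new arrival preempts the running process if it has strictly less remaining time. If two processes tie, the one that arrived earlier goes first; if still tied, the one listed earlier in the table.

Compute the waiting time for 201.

Gantt: | idle 0-3 | 200 3-11 | 204 11-13 | 203 13-19 | 200 19-29 | 201 29-42 | 202 42-56 |
Completion: 200=29  201=42  202=56  203=19  204=13
Waiting(201) = turnaround − burst = 34 − 13 = 21

21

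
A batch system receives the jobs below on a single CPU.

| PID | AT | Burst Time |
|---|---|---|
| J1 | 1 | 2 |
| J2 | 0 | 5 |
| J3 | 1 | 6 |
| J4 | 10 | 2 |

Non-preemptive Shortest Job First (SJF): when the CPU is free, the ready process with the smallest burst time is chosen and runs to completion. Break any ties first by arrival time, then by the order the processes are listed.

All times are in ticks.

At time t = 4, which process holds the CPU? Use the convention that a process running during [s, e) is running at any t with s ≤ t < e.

J2

Schedule: | J2 0-5 | J1 5-7 | J3 7-13 | J4 13-15 |
Completion: J1=7  J2=5  J3=13  J4=15
Turnaround (C−A): J1=6  J2=5  J3=12  J4=5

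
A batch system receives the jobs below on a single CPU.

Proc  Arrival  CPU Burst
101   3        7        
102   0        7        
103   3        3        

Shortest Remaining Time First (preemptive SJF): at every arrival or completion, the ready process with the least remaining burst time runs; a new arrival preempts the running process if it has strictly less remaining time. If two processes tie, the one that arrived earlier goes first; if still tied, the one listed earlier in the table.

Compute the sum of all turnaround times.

Gantt: | 102 0-3 | 103 3-6 | 102 6-10 | 101 10-17 |
Completion: 101=17  102=10  103=6
Turnaround = completion − arrival: 101=14, 102=10, 103=3
Total turnaround = 14 + 10 + 3 = 27

27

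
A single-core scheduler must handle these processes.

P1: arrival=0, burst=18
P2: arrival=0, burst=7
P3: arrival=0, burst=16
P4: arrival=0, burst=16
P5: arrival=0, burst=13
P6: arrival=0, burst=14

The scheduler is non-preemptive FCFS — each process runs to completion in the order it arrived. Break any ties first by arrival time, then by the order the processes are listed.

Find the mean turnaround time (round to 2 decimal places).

49.17

Timeline: | P1 0-18 | P2 18-25 | P3 25-41 | P4 41-57 | P5 57-70 | P6 70-84 |
Completion: P1=18  P2=25  P3=41  P4=57  P5=70  P6=84
Turnaround (C−A): P1=18  P2=25  P3=41  P4=57  P5=70  P6=84
Turnaround times: P1=18, P2=25, P3=41, P4=57, P5=70, P6=84
Average turnaround = (18+25+41+57+70+84) / 6 = 295/6 = 49.17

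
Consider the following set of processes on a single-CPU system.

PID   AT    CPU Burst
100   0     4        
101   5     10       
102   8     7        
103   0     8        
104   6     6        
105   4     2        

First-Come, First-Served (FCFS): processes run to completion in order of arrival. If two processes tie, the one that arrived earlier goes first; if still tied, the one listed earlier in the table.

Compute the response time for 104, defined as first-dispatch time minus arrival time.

Timeline: | 100 0-4 | 103 4-12 | 105 12-14 | 101 14-24 | 104 24-30 | 102 30-37 |
Completion: 100=4  101=24  102=37  103=12  104=30  105=14
Response(104) = first start − arrival = 24 − 6 = 18

18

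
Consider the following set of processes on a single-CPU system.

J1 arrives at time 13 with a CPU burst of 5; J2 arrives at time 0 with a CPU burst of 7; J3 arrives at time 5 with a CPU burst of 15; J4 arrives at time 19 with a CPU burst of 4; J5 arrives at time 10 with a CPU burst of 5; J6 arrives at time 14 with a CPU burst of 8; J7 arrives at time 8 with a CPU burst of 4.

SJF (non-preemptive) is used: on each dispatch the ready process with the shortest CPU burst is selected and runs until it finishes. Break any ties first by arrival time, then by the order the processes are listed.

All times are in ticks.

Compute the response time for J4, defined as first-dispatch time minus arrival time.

Schedule: | J2 0-7 | J3 7-22 | J7 22-26 | J4 26-30 | J5 30-35 | J1 35-40 | J6 40-48 |
Completion: J1=40  J2=7  J3=22  J4=30  J5=35  J6=48  J7=26
Turnaround (C−A): J1=27  J2=7  J3=17  J4=11  J5=25  J6=34  J7=18
Response(J4) = first start − arrival = 26 − 19 = 7

7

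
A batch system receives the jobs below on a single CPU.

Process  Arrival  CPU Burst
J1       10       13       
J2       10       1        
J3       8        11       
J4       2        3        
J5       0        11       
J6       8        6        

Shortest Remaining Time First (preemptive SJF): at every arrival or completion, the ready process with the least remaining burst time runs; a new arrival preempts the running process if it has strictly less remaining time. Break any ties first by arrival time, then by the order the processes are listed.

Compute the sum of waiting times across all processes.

Timeline: | J5 0-2 | J4 2-5 | J5 5-10 | J2 10-11 | J5 11-15 | J6 15-21 | J3 21-32 | J1 32-45 |
Completion: J1=45  J2=11  J3=32  J4=5  J5=15  J6=21
Turnaround (C−A): J1=35  J2=1  J3=24  J4=3  J5=15  J6=13
Waiting = turnaround − burst: J1=22, J2=0, J3=13, J4=0, J5=4, J6=7
Total waiting = 22 + 0 + 13 + 0 + 4 + 7 = 46

46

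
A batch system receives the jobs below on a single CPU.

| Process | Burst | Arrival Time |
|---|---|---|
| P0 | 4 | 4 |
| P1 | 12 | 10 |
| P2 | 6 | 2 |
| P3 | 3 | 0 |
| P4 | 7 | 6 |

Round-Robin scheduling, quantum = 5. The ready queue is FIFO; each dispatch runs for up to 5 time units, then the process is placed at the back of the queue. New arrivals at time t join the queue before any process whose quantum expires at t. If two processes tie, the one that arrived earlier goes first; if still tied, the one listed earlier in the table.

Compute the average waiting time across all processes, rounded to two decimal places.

Schedule: | P3 0-3 | P2 3-8 | P0 8-12 | P4 12-17 | P2 17-18 | P1 18-23 | P4 23-25 | P1 25-32 |
Completion: P0=12  P1=32  P2=18  P3=3  P4=25
Waiting times: P0=4, P1=10, P2=10, P3=0, P4=12
Average waiting = (4+10+10+0+12) / 5 = 36/5 = 7.20

7.20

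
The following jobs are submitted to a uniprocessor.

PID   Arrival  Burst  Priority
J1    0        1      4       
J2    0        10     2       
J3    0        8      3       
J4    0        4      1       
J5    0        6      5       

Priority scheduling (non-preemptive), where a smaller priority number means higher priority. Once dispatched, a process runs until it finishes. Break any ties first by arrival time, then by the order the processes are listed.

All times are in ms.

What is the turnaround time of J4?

4

Schedule: | J4 0-4 | J2 4-14 | J3 14-22 | J1 22-23 | J5 23-29 |
Completion: J1=23  J2=14  J3=22  J4=4  J5=29
Turnaround (C−A): J1=23  J2=14  J3=22  J4=4  J5=29
Turnaround(J4) = completion − arrival = 4 − 0 = 4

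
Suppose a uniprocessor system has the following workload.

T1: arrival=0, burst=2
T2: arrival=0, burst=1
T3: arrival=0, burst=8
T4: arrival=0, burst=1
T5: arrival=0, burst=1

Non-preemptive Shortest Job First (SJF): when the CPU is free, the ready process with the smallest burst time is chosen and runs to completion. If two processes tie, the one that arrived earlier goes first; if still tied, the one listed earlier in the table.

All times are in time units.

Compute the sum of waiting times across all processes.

11

Gantt: | T2 0-1 | T4 1-2 | T5 2-3 | T1 3-5 | T3 5-13 |
Completion: T1=5  T2=1  T3=13  T4=2  T5=3
Waiting = turnaround − burst: T1=3, T2=0, T3=5, T4=1, T5=2
Total waiting = 3 + 0 + 5 + 1 + 2 = 11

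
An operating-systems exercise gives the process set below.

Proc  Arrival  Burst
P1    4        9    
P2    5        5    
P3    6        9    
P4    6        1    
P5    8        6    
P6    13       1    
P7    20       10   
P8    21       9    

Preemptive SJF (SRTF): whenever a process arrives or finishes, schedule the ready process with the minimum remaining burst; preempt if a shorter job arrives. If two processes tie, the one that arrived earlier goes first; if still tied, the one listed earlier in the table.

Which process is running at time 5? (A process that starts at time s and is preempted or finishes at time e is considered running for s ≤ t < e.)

P2

Schedule: | idle 0-4 | P1 4-5 | P2 5-6 | P4 6-7 | P2 7-11 | P5 11-13 | P6 13-14 | P5 14-18 | P1 18-26 | P3 26-35 | P8 35-44 | P7 44-54 |
Completion: P1=26  P2=11  P3=35  P4=7  P5=18  P6=14  P7=54  P8=44
Turnaround (C−A): P1=22  P2=6  P3=29  P4=1  P5=10  P6=1  P7=34  P8=23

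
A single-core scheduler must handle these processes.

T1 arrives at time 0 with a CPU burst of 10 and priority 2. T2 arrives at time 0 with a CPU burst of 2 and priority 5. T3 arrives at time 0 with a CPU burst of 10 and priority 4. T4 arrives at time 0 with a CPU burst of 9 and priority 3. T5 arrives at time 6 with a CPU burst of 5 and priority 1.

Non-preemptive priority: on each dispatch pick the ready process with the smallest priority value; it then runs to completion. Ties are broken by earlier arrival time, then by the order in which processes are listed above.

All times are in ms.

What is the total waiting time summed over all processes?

Gantt: | T1 0-10 | T5 10-15 | T4 15-24 | T3 24-34 | T2 34-36 |
Completion: T1=10  T2=36  T3=34  T4=24  T5=15
Waiting = turnaround − burst: T1=0, T2=34, T3=24, T4=15, T5=4
Total waiting = 0 + 34 + 24 + 15 + 4 = 77

77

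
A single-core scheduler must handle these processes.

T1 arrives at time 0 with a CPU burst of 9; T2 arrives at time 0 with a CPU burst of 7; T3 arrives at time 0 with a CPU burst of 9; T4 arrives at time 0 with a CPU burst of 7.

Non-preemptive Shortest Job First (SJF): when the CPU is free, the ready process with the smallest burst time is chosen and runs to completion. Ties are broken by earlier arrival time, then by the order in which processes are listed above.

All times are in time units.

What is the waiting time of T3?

Gantt: | T2 0-7 | T4 7-14 | T1 14-23 | T3 23-32 |
Completion: T1=23  T2=7  T3=32  T4=14
Waiting(T3) = turnaround − burst = 32 − 9 = 23

23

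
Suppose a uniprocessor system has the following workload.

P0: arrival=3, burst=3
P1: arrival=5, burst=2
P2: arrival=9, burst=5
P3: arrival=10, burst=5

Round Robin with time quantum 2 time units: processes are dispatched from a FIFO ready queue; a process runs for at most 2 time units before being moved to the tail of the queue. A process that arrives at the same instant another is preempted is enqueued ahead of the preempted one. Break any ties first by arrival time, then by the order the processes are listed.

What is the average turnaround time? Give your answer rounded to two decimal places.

Gantt: | idle 0-3 | P0 3-5 | P1 5-7 | P0 7-8 | idle 8-9 | P2 9-11 | P3 11-13 | P2 13-15 | P3 15-17 | P2 17-18 | P3 18-19 |
Completion: P0=8  P1=7  P2=18  P3=19
Turnaround times: P0=5, P1=2, P2=9, P3=9
Average turnaround = (5+2+9+9) / 4 = 25/4 = 6.25

6.25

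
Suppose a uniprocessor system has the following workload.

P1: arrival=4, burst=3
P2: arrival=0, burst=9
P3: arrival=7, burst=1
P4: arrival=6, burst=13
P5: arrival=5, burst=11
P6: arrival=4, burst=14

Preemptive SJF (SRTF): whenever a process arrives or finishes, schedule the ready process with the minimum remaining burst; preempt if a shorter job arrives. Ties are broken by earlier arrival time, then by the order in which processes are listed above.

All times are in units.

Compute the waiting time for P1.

Schedule: | P2 0-4 | P1 4-7 | P3 7-8 | P2 8-13 | P5 13-24 | P4 24-37 | P6 37-51 |
Completion: P1=7  P2=13  P3=8  P4=37  P5=24  P6=51
Turnaround (C−A): P1=3  P2=13  P3=1  P4=31  P5=19  P6=47
Waiting(P1) = turnaround − burst = 3 − 3 = 0

0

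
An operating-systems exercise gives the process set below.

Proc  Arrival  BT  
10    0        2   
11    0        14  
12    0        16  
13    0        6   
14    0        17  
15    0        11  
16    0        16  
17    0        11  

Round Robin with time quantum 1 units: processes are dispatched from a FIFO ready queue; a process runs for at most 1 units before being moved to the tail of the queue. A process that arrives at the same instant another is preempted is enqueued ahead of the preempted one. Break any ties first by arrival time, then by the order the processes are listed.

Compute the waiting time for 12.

74

Gantt: | 10 0-1 | 11 1-2 | 12 2-3 | 13 3-4 | 14 4-5 | 15 5-6 | 16 6-7 | 17 7-8 | 10 8-9 | 11 9-10 | 12 10-11 | 13 11-12 | 14 12-13 | 15 13-14 | 16 14-15 | 17 15-16 | 11 16-17 | 12 17-18 | 13 18-19 | 14 19-20 | 15 20-21 | 16 21-22 | 17 22-23 | 11 23-24 | 12 24-25 | 13 25-26 | 14 26-27 | 15 27-28 | 16 28-29 | 17 29-30 | 11 30-31 | 12 31-32 | 13 32-33 | 14 33-34 | 15 34-35 | 16 35-36 | 17 36-37 | 11 37-38 | 12 38-39 | 13 39-40 | 14 40-41 | 15 41-42 | 16 42-43 | 17 43-44 | 11 44-45 | 12 45-46 | 14 46-47 | 15 47-48 | 16 48-49 | 17 49-50 | 11 50-51 | 12 51-52 | 14 52-53 | 15 53-54 | 16 54-55 | 17 55-56 | 11 56-57 | 12 57-58 | 14 58-59 | 15 59-60 | 16 60-61 | 17 61-62 | 11 62-63 | 12 63-64 | 14 64-65 | 15 65-66 | 16 66-67 | 17 67-68 | 11 68-69 | 12 69-70 | 14 70-71 | 15 71-72 | 16 72-73 | 17 73-74 | 11 74-75 | 12 75-76 | 14 76-77 | 16 77-78 | 11 78-79 | 12 79-80 | 14 80-81 | 16 81-82 | 11 82-83 | 12 83-84 | 14 84-85 | 16 85-86 | 12 86-87 | 14 87-88 | 16 88-89 | 12 89-90 | 14 90-91 | 16 91-92 | 14 92-93 |
Completion: 10=9  11=83  12=90  13=40  14=93  15=72  16=92  17=74
Turnaround (C−A): 10=9  11=83  12=90  13=40  14=93  15=72  16=92  17=74
Waiting(12) = turnaround − burst = 90 − 16 = 74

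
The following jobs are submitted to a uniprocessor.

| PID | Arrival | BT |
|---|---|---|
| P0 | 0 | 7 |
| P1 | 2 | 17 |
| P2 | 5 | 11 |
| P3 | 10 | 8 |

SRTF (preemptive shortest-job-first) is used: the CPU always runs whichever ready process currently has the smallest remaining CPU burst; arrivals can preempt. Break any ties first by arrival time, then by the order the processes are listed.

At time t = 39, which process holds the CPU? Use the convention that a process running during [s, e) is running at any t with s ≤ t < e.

P1

Gantt: | P0 0-7 | P2 7-18 | P3 18-26 | P1 26-43 |
Completion: P0=7  P1=43  P2=18  P3=26
Turnaround (C−A): P0=7  P1=41  P2=13  P3=16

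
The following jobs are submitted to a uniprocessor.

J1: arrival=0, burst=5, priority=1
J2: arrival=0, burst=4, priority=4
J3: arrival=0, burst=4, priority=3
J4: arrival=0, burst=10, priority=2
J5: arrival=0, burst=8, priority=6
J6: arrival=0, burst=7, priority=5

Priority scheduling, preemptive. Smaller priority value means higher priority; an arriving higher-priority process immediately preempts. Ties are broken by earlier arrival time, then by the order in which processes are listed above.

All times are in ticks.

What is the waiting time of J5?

Gantt: | J1 0-5 | J4 5-15 | J3 15-19 | J2 19-23 | J6 23-30 | J5 30-38 |
Completion: J1=5  J2=23  J3=19  J4=15  J5=38  J6=30
Turnaround (C−A): J1=5  J2=23  J3=19  J4=15  J5=38  J6=30
Waiting(J5) = turnaround − burst = 38 − 8 = 30

30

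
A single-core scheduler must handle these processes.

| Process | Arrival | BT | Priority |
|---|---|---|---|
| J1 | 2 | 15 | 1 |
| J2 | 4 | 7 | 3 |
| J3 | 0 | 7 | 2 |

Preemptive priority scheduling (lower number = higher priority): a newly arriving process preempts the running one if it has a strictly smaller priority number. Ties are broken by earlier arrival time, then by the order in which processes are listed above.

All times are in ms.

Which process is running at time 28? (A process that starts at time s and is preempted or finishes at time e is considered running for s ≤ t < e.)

Gantt: | J3 0-2 | J1 2-17 | J3 17-22 | J2 22-29 |
Completion: J1=17  J2=29  J3=22
Turnaround (C−A): J1=15  J2=25  J3=22

J2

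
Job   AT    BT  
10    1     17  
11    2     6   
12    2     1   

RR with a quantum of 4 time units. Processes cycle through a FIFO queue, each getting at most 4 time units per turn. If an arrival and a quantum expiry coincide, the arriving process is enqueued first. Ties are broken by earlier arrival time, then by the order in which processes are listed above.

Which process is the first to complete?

12

Timeline: | idle 0-1 | 10 1-5 | 11 5-9 | 12 9-10 | 10 10-14 | 11 14-16 | 10 16-25 |
Completion: 10=25  11=16  12=10
Turnaround (C−A): 10=24  11=14  12=8
Finish order: 12 → 11 → 10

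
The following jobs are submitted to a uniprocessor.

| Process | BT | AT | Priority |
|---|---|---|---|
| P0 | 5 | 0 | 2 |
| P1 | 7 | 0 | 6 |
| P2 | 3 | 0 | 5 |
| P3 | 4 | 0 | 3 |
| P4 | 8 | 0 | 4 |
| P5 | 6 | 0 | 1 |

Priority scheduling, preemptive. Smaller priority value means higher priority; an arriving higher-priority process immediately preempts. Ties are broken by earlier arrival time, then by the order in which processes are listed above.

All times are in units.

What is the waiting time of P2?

23

Timeline: | P5 0-6 | P0 6-11 | P3 11-15 | P4 15-23 | P2 23-26 | P1 26-33 |
Completion: P0=11  P1=33  P2=26  P3=15  P4=23  P5=6
Waiting(P2) = turnaround − burst = 26 − 3 = 23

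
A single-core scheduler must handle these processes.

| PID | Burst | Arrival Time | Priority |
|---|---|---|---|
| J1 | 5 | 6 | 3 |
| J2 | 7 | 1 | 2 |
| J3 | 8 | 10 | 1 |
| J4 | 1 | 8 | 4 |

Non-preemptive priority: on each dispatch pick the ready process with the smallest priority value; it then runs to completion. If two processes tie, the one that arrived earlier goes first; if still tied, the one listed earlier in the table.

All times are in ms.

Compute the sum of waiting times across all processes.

18

Gantt: | idle 0-1 | J2 1-8 | J1 8-13 | J3 13-21 | J4 21-22 |
Completion: J1=13  J2=8  J3=21  J4=22
Turnaround (C−A): J1=7  J2=7  J3=11  J4=14
Waiting = turnaround − burst: J1=2, J2=0, J3=3, J4=13
Total waiting = 2 + 0 + 3 + 13 = 18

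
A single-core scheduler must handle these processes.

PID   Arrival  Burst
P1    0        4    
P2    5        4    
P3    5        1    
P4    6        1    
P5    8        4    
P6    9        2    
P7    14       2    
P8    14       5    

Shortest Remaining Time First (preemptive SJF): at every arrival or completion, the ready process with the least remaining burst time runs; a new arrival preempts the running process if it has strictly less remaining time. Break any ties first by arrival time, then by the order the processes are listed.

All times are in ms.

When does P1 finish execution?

Gantt: | P1 0-4 | idle 4-5 | P3 5-6 | P4 6-7 | P2 7-11 | P6 11-13 | P5 13-14 | P7 14-16 | P5 16-19 | P8 19-24 |
Completion: P1=4  P2=11  P3=6  P4=7  P5=19  P6=13  P7=16  P8=24

4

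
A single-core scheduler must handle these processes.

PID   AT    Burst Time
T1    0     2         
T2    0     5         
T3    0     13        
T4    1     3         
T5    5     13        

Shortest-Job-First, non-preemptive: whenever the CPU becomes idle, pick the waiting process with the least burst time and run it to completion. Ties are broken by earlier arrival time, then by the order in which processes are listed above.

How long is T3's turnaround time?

Timeline: | T1 0-2 | T4 2-5 | T2 5-10 | T3 10-23 | T5 23-36 |
Completion: T1=2  T2=10  T3=23  T4=5  T5=36
Turnaround (C−A): T1=2  T2=10  T3=23  T4=4  T5=31
Turnaround(T3) = completion − arrival = 23 − 0 = 23

23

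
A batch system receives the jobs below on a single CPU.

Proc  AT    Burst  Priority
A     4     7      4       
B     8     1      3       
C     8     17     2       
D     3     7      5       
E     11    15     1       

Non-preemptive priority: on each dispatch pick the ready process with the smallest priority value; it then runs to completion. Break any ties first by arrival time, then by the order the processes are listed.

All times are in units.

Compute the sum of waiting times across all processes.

Schedule: | idle 0-3 | D 3-10 | C 10-27 | E 27-42 | B 42-43 | A 43-50 |
Completion: A=50  B=43  C=27  D=10  E=42
Turnaround (C−A): A=46  B=35  C=19  D=7  E=31
Waiting = turnaround − burst: A=39, B=34, C=2, D=0, E=16
Total waiting = 39 + 34 + 2 + 0 + 16 = 91

91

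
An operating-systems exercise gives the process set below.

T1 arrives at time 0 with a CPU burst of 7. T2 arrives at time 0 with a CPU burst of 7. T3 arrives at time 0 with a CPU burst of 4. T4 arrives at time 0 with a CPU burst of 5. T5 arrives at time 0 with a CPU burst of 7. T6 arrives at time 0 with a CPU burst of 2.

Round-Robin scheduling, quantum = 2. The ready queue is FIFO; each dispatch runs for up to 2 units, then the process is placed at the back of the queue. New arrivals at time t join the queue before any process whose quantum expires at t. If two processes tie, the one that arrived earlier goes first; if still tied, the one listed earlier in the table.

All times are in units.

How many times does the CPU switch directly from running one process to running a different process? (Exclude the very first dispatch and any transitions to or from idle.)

17

Timeline: | T1 0-2 | T2 2-4 | T3 4-6 | T4 6-8 | T5 8-10 | T6 10-12 | T1 12-14 | T2 14-16 | T3 16-18 | T4 18-20 | T5 20-22 | T1 22-24 | T2 24-26 | T4 26-27 | T5 27-29 | T1 29-30 | T2 30-31 | T5 31-32 |
Completion: T1=30  T2=31  T3=18  T4=27  T5=32  T6=12
Turnaround (C−A): T1=30  T2=31  T3=18  T4=27  T5=32  T6=12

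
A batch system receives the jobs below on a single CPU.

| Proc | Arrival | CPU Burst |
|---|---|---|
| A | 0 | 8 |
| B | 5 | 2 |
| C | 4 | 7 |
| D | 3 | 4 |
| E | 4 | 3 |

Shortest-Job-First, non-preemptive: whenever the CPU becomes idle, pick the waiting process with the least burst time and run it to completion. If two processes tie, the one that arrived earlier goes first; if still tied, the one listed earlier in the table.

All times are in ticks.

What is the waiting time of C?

13

Gantt: | A 0-8 | B 8-10 | E 10-13 | D 13-17 | C 17-24 |
Completion: A=8  B=10  C=24  D=17  E=13
Turnaround (C−A): A=8  B=5  C=20  D=14  E=9
Waiting(C) = turnaround − burst = 20 − 7 = 13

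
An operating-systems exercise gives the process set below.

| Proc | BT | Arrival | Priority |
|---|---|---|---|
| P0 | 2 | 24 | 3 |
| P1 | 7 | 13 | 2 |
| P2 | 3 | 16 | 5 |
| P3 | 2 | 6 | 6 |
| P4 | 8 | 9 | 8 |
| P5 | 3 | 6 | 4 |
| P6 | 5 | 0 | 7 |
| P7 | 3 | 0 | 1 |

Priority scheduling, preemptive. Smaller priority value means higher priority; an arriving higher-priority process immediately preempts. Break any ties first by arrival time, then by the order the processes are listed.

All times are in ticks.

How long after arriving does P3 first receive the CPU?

Timeline: | P7 0-3 | P6 3-6 | P5 6-9 | P3 9-11 | P6 11-13 | P1 13-20 | P2 20-23 | P4 23-24 | P0 24-26 | P4 26-33 |
Completion: P0=26  P1=20  P2=23  P3=11  P4=33  P5=9  P6=13  P7=3
Turnaround (C−A): P0=2  P1=7  P2=7  P3=5  P4=24  P5=3  P6=13  P7=3
Response(P3) = first start − arrival = 9 − 6 = 3

3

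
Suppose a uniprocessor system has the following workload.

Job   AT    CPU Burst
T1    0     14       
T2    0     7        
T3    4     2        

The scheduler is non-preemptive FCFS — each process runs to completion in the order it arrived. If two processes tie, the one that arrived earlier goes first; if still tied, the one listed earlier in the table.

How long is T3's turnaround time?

19

Schedule: | T1 0-14 | T2 14-21 | T3 21-23 |
Completion: T1=14  T2=21  T3=23
Turnaround (C−A): T1=14  T2=21  T3=19
Turnaround(T3) = completion − arrival = 23 − 4 = 19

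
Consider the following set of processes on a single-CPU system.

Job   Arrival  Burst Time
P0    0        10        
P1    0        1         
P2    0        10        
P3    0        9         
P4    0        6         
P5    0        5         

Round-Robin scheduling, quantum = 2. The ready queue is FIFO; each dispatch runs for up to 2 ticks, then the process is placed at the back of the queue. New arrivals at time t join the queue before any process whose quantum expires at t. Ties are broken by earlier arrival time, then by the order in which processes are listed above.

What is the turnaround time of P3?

Gantt: | P0 0-2 | P1 2-3 | P2 3-5 | P3 5-7 | P4 7-9 | P5 9-11 | P0 11-13 | P2 13-15 | P3 15-17 | P4 17-19 | P5 19-21 | P0 21-23 | P2 23-25 | P3 25-27 | P4 27-29 | P5 29-30 | P0 30-32 | P2 32-34 | P3 34-36 | P0 36-38 | P2 38-40 | P3 40-41 |
Completion: P0=38  P1=3  P2=40  P3=41  P4=29  P5=30
Turnaround (C−A): P0=38  P1=3  P2=40  P3=41  P4=29  P5=30
Turnaround(P3) = completion − arrival = 41 − 0 = 41

41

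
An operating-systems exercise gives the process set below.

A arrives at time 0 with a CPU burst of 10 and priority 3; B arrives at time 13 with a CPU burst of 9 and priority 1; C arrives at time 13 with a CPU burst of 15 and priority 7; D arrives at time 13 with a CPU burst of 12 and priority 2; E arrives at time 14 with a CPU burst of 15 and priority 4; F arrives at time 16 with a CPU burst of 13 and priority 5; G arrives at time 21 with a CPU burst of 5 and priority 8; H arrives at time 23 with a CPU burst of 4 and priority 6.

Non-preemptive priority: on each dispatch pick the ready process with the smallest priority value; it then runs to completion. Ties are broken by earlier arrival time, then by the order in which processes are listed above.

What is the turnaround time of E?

35

Schedule: | A 0-10 | idle 10-13 | B 13-22 | D 22-34 | E 34-49 | F 49-62 | H 62-66 | C 66-81 | G 81-86 |
Completion: A=10  B=22  C=81  D=34  E=49  F=62  G=86  H=66
Turnaround(E) = completion − arrival = 49 − 14 = 35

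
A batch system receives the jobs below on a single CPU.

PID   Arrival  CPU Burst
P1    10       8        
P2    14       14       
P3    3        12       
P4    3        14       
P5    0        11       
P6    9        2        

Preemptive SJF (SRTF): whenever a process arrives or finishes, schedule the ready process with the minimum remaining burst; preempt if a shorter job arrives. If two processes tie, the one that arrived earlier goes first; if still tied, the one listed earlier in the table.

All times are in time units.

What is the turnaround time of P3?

30

Timeline: | P5 0-11 | P6 11-13 | P1 13-21 | P3 21-33 | P4 33-47 | P2 47-61 |
Completion: P1=21  P2=61  P3=33  P4=47  P5=11  P6=13
Turnaround(P3) = completion − arrival = 33 − 3 = 30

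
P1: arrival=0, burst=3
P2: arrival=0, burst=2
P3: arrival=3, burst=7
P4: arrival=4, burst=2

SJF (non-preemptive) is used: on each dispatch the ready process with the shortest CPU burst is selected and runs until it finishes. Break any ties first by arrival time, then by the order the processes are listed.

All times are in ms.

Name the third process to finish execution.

P4

Timeline: | P2 0-2 | P1 2-5 | P4 5-7 | P3 7-14 |
Completion: P1=5  P2=2  P3=14  P4=7
Turnaround (C−A): P1=5  P2=2  P3=11  P4=3
Finish order: P2 → P1 → P4 → P3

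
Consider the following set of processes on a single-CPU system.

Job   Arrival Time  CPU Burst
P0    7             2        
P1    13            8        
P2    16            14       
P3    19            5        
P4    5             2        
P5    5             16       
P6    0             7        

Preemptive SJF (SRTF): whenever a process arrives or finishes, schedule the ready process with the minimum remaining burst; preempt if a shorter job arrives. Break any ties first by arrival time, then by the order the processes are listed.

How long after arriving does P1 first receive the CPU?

0

Timeline: | P6 0-7 | P4 7-9 | P0 9-11 | P5 11-13 | P1 13-21 | P3 21-26 | P5 26-40 | P2 40-54 |
Completion: P0=11  P1=21  P2=54  P3=26  P4=9  P5=40  P6=7
Turnaround (C−A): P0=4  P1=8  P2=38  P3=7  P4=4  P5=35  P6=7
Response(P1) = first start − arrival = 13 − 13 = 0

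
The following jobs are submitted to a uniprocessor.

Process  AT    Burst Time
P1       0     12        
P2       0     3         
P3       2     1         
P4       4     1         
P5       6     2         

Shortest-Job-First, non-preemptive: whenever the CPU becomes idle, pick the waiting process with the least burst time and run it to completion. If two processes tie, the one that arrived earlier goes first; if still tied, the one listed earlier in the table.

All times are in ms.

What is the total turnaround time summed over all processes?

36

Timeline: | P2 0-3 | P3 3-4 | P4 4-5 | P1 5-17 | P5 17-19 |
Completion: P1=17  P2=3  P3=4  P4=5  P5=19
Turnaround = completion − arrival: P1=17, P2=3, P3=2, P4=1, P5=13
Total turnaround = 17 + 3 + 2 + 1 + 13 = 36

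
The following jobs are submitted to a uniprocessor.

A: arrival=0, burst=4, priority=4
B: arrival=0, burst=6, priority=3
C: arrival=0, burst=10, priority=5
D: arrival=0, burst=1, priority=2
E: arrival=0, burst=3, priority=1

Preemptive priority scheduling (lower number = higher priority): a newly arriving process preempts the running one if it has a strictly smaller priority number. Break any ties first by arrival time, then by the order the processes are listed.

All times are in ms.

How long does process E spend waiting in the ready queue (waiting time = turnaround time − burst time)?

0

Timeline: | E 0-3 | D 3-4 | B 4-10 | A 10-14 | C 14-24 |
Completion: A=14  B=10  C=24  D=4  E=3
Turnaround (C−A): A=14  B=10  C=24  D=4  E=3
Waiting(E) = turnaround − burst = 3 − 3 = 0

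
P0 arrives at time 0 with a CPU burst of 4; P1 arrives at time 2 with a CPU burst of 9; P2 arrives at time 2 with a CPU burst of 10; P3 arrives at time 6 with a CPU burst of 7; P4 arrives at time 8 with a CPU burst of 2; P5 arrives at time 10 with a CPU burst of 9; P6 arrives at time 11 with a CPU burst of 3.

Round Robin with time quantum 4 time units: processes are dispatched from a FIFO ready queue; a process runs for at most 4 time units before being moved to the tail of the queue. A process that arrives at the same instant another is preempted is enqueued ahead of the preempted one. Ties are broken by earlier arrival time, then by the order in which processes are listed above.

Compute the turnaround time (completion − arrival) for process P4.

Schedule: | P0 0-4 | P1 4-8 | P2 8-12 | P3 12-16 | P4 16-18 | P1 18-22 | P5 22-26 | P6 26-29 | P2 29-33 | P3 33-36 | P1 36-37 | P5 37-41 | P2 41-43 | P5 43-44 |
Completion: P0=4  P1=37  P2=43  P3=36  P4=18  P5=44  P6=29
Turnaround (C−A): P0=4  P1=35  P2=41  P3=30  P4=10  P5=34  P6=18
Turnaround(P4) = completion − arrival = 18 − 8 = 10

10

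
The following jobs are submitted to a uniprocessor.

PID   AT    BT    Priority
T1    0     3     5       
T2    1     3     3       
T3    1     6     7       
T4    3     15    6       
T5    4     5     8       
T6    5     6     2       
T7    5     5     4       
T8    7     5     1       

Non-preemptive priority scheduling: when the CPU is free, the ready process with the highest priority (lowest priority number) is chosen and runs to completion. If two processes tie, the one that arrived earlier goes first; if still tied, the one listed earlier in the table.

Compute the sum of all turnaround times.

Schedule: | T1 0-3 | T2 3-6 | T6 6-12 | T8 12-17 | T7 17-22 | T4 22-37 | T3 37-43 | T5 43-48 |
Completion: T1=3  T2=6  T3=43  T4=37  T5=48  T6=12  T7=22  T8=17
Turnaround (C−A): T1=3  T2=5  T3=42  T4=34  T5=44  T6=7  T7=17  T8=10
Turnaround = completion − arrival: T1=3, T2=5, T3=42, T4=34, T5=44, T6=7, T7=17, T8=10
Total turnaround = 3 + 5 + 42 + 34 + 44 + 7 + 17 + 10 = 162

162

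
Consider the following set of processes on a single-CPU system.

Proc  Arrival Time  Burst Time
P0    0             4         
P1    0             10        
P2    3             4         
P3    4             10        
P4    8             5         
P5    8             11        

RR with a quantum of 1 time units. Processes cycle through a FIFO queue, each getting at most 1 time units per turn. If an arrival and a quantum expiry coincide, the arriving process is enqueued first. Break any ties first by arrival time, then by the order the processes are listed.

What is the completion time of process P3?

Gantt: | P0 0-1 | P1 1-2 | P0 2-3 | P1 3-4 | P2 4-5 | P0 5-6 | P3 6-7 | P1 7-8 | P2 8-9 | P0 9-10 | P3 10-11 | P4 11-12 | P5 12-13 | P1 13-14 | P2 14-15 | P3 15-16 | P4 16-17 | P5 17-18 | P1 18-19 | P2 19-20 | P3 20-21 | P4 21-22 | P5 22-23 | P1 23-24 | P3 24-25 | P4 25-26 | P5 26-27 | P1 27-28 | P3 28-29 | P4 29-30 | P5 30-31 | P1 31-32 | P3 32-33 | P5 33-34 | P1 34-35 | P3 35-36 | P5 36-37 | P1 37-38 | P3 38-39 | P5 39-40 | P3 40-41 | P5 41-44 |
Completion: P0=10  P1=38  P2=20  P3=41  P4=30  P5=44
Turnaround (C−A): P0=10  P1=38  P2=17  P3=37  P4=22  P5=36

41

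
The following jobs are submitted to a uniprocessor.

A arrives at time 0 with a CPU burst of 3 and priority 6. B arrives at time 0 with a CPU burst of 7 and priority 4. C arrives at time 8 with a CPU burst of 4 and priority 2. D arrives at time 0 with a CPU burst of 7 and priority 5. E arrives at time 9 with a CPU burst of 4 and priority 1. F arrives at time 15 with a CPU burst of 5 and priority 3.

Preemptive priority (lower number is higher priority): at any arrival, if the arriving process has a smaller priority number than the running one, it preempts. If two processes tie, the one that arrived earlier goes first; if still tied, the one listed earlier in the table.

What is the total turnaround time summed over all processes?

82

Schedule: | B 0-7 | D 7-8 | C 8-9 | E 9-13 | C 13-16 | F 16-21 | D 21-27 | A 27-30 |
Completion: A=30  B=7  C=16  D=27  E=13  F=21
Turnaround = completion − arrival: A=30, B=7, C=8, D=27, E=4, F=6
Total turnaround = 30 + 7 + 8 + 27 + 4 + 6 = 82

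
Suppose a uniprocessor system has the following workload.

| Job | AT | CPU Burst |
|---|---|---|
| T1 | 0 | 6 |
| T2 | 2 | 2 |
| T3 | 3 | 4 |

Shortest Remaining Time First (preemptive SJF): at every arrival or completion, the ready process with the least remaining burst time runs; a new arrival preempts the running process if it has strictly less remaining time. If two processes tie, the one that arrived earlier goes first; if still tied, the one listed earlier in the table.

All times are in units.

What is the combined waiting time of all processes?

7

Schedule: | T1 0-2 | T2 2-4 | T1 4-8 | T3 8-12 |
Completion: T1=8  T2=4  T3=12
Turnaround (C−A): T1=8  T2=2  T3=9
Waiting = turnaround − burst: T1=2, T2=0, T3=5
Total waiting = 2 + 0 + 5 = 7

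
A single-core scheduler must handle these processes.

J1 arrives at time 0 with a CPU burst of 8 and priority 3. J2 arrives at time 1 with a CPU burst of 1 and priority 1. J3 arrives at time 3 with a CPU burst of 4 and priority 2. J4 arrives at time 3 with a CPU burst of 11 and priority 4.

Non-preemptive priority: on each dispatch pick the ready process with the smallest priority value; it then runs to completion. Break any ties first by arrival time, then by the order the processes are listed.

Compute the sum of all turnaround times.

47

Schedule: | J1 0-8 | J2 8-9 | J3 9-13 | J4 13-24 |
Completion: J1=8  J2=9  J3=13  J4=24
Turnaround (C−A): J1=8  J2=8  J3=10  J4=21
Turnaround = completion − arrival: J1=8, J2=8, J3=10, J4=21
Total turnaround = 8 + 8 + 10 + 21 = 47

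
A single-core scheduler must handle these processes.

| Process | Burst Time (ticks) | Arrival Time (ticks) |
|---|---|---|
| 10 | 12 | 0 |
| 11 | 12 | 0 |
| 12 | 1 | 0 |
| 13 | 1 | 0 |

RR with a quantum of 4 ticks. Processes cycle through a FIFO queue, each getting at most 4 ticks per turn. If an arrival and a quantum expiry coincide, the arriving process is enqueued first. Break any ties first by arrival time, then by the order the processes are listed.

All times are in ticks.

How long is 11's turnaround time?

Gantt: | 10 0-4 | 11 4-8 | 12 8-9 | 13 9-10 | 10 10-14 | 11 14-18 | 10 18-22 | 11 22-26 |
Completion: 10=22  11=26  12=9  13=10
Turnaround (C−A): 10=22  11=26  12=9  13=10
Turnaround(11) = completion − arrival = 26 − 0 = 26

26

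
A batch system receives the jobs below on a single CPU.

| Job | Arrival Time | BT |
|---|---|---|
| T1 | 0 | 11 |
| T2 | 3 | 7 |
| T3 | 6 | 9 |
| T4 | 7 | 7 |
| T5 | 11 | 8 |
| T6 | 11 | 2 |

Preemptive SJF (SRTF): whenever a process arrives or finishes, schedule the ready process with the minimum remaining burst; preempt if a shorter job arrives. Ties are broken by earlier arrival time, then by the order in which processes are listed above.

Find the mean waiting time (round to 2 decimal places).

Timeline: | T1 0-3 | T2 3-10 | T4 10-11 | T6 11-13 | T4 13-19 | T1 19-27 | T5 27-35 | T3 35-44 |
Completion: T1=27  T2=10  T3=44  T4=19  T5=35  T6=13
Waiting times: T1=16, T2=0, T3=29, T4=5, T5=16, T6=0
Average waiting = (16+0+29+5+16+0) / 6 = 66/6 = 11.00

11.00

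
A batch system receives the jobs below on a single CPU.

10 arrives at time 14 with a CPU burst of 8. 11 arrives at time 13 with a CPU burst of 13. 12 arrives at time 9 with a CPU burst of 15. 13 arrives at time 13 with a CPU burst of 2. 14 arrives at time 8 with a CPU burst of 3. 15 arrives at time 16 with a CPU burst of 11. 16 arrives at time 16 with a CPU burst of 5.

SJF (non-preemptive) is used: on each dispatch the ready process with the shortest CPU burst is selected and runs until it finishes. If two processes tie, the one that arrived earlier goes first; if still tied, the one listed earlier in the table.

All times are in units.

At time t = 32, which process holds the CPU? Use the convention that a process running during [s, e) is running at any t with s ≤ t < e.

16

Gantt: | idle 0-8 | 14 8-11 | 12 11-26 | 13 26-28 | 16 28-33 | 10 33-41 | 15 41-52 | 11 52-65 |
Completion: 10=41  11=65  12=26  13=28  14=11  15=52  16=33
Turnaround (C−A): 10=27  11=52  12=17  13=15  14=3  15=36  16=17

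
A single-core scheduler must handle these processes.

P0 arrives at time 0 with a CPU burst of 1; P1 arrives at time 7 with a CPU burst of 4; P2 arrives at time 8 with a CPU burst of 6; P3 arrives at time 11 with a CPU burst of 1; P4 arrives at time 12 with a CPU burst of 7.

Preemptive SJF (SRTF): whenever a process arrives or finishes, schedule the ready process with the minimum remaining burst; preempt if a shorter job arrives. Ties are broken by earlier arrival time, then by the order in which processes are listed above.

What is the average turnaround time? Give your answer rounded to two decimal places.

Gantt: | P0 0-1 | idle 1-7 | P1 7-11 | P3 11-12 | P2 12-18 | P4 18-25 |
Completion: P0=1  P1=11  P2=18  P3=12  P4=25
Turnaround times: P0=1, P1=4, P2=10, P3=1, P4=13
Average turnaround = (1+4+10+1+13) / 5 = 29/5 = 5.80

5.80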